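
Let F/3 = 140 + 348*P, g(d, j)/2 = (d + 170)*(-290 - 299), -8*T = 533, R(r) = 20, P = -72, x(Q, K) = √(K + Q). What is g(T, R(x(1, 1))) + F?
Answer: -786095/4 ≈ -1.9652e+5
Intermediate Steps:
T = -533/8 (T = -⅛*533 = -533/8 ≈ -66.625)
g(d, j) = -200260 - 1178*d (g(d, j) = 2*((d + 170)*(-290 - 299)) = 2*((170 + d)*(-589)) = 2*(-100130 - 589*d) = -200260 - 1178*d)
F = -74748 (F = 3*(140 + 348*(-72)) = 3*(140 - 25056) = 3*(-24916) = -74748)
g(T, R(x(1, 1))) + F = (-200260 - 1178*(-533/8)) - 74748 = (-200260 + 313937/4) - 74748 = -487103/4 - 74748 = -786095/4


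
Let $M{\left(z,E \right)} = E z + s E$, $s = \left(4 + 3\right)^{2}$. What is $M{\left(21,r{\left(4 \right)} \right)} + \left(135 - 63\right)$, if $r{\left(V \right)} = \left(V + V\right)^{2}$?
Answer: $4552$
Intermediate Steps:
$s = 49$ ($s = 7^{2} = 49$)
$r{\left(V \right)} = 4 V^{2}$ ($r{\left(V \right)} = \left(2 V\right)^{2} = 4 V^{2}$)
$M{\left(z,E \right)} = 49 E + E z$ ($M{\left(z,E \right)} = E z + 49 E = 49 E + E z$)
$M{\left(21,r{\left(4 \right)} \right)} + \left(135 - 63\right) = 4 \cdot 4^{2} \left(49 + 21\right) + \left(135 - 63\right) = 4 \cdot 16 \cdot 70 + \left(135 - 63\right) = 64 \cdot 70 + 72 = 4480 + 72 = 4552$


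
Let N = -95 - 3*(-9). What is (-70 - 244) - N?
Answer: -246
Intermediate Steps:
N = -68 (N = -95 + 27 = -68)
(-70 - 244) - N = (-70 - 244) - 1*(-68) = -314 + 68 = -246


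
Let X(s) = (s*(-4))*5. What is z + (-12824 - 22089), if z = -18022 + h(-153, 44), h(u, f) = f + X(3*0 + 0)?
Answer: -52891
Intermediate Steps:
X(s) = -20*s (X(s) = -4*s*5 = -20*s)
h(u, f) = f (h(u, f) = f - 20*(3*0 + 0) = f - 20*(0 + 0) = f - 20*0 = f + 0 = f)
z = -17978 (z = -18022 + 44 = -17978)
z + (-12824 - 22089) = -17978 + (-12824 - 22089) = -17978 - 34913 = -52891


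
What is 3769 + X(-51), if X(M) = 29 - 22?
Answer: 3776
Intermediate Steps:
X(M) = 7
3769 + X(-51) = 3769 + 7 = 3776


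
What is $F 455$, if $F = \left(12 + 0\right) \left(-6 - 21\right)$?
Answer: $-147420$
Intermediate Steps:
$F = -324$ ($F = 12 \left(-27\right) = -324$)
$F 455 = \left(-324\right) 455 = -147420$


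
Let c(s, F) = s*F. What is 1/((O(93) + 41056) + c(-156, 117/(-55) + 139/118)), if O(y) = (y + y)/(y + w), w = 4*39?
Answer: 269335/11097905264 ≈ 2.4269e-5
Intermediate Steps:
w = 156
O(y) = 2*y/(156 + y) (O(y) = (y + y)/(y + 156) = (2*y)/(156 + y) = 2*y/(156 + y))
c(s, F) = F*s
1/((O(93) + 41056) + c(-156, 117/(-55) + 139/118)) = 1/((2*93/(156 + 93) + 41056) + (117/(-55) + 139/118)*(-156)) = 1/((2*93/249 + 41056) + (117*(-1/55) + 139*(1/118))*(-156)) = 1/((2*93*(1/249) + 41056) + (-117/55 + 139/118)*(-156)) = 1/((62/83 + 41056) - 6161/6490*(-156)) = 1/(3407710/83 + 480558/3245) = 1/(11097905264/269335) = 269335/11097905264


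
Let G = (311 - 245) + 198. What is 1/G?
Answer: 1/264 ≈ 0.0037879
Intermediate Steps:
G = 264 (G = 66 + 198 = 264)
1/G = 1/264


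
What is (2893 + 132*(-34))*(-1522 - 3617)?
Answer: 8196705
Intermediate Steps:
(2893 + 132*(-34))*(-1522 - 3617) = (2893 - 4488)*(-5139) = -1595*(-5139) = 8196705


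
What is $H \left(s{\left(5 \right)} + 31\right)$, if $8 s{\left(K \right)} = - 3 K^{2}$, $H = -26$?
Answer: $- \frac{2249}{4} \approx -562.25$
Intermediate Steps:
$s{\left(K \right)} = - \frac{3 K^{2}}{8}$ ($s{\left(K \right)} = \frac{\left(-3\right) K^{2}}{8} = - \frac{3 K^{2}}{8}$)
$H \left(s{\left(5 \right)} + 31\right) = - 26 \left(- \frac{3 \cdot 5^{2}}{8} + 31\right) = - 26 \left(\left(- \frac{3}{8}\right) 25 + 31\right) = - 26 \left(- \frac{75}{8} + 31\right) = \left(-26\right) \frac{173}{8} = - \frac{2249}{4}$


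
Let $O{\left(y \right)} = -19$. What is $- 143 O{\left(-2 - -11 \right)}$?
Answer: $2717$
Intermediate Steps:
$- 143 O{\left(-2 - -11 \right)} = \left(-143\right) \left(-19\right) = 2717$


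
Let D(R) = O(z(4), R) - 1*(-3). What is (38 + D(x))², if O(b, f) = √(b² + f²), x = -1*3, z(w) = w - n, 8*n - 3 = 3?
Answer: (164 + √313)²/16 ≈ 2063.2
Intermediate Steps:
n = ¾ (n = 3/8 + (⅛)*3 = 3/8 + 3/8 = ¾ ≈ 0.75000)
z(w) = -¾ + w (z(w) = w - 1*¾ = w - ¾ = -¾ + w)
x = -3
D(R) = 3 + √(169/16 + R²) (D(R) = √((-¾ + 4)² + R²) - 1*(-3) = √((13/4)² + R²) + 3 = √(169/16 + R²) + 3 = 3 + √(169/16 + R²))
(38 + D(x))² = (38 + (3 + √(169 + 16*(-3)²)/4))² = (38 + (3 + √(169 + 16*9)/4))² = (38 + (3 + √(169 + 144)/4))² = (38 + (3 + √313/4))² = (41 + √313/4)²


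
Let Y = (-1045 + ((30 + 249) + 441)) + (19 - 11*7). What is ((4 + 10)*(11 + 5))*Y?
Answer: -85792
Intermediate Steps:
Y = -383 (Y = (-1045 + (279 + 441)) + (19 - 77) = (-1045 + 720) - 58 = -325 - 58 = -383)
((4 + 10)*(11 + 5))*Y = ((4 + 10)*(11 + 5))*(-383) = (14*16)*(-383) = 224*(-383) = -85792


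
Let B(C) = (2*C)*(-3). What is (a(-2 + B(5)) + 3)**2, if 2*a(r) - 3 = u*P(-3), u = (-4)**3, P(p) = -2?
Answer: 18769/4 ≈ 4692.3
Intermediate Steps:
B(C) = -6*C
u = -64
a(r) = 131/2 (a(r) = 3/2 + (-64*(-2))/2 = 3/2 + (1/2)*128 = 3/2 + 64 = 131/2)
(a(-2 + B(5)) + 3)**2 = (131/2 + 3)**2 = (137/2)**2 = 18769/4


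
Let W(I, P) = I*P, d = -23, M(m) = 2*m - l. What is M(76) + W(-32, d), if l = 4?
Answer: 884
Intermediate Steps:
M(m) = -4 + 2*m (M(m) = 2*m - 1*4 = 2*m - 4 = -4 + 2*m)
M(76) + W(-32, d) = (-4 + 2*76) - 32*(-23) = (-4 + 152) + 736 = 148 + 736 = 884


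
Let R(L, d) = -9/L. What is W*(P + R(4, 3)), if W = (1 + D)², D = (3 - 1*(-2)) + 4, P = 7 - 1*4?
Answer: 75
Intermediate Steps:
P = 3 (P = 7 - 4 = 3)
D = 9 (D = (3 + 2) + 4 = 5 + 4 = 9)
W = 100 (W = (1 + 9)² = 10² = 100)
W*(P + R(4, 3)) = 100*(3 - 9/4) = 100*(¾) = 75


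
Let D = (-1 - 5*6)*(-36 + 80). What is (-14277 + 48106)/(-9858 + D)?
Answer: -33829/11222 ≈ -3.0145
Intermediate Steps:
D = -1364 (D = (-1 - 30)*44 = -31*44 = -1364)
(-14277 + 48106)/(-9858 + D) = (-14277 + 48106)/(-9858 - 1364) = 33829/(-11222) = 33829*(-1/11222) = -33829/11222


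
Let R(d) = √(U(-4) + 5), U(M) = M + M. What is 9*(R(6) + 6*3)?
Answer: 162 + 9*I*√3 ≈ 162.0 + 15.588*I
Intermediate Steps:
U(M) = 2*M
R(d) = I*√3 (R(d) = √(2*(-4) + 5) = √(-8 + 5) = √(-3) = I*√3)
9*(R(6) + 6*3) = 9*(I*√3 + 6*3) = 9*(I*√3 + 18) = 9*(18 + I*√3) = 162 + 9*I*√3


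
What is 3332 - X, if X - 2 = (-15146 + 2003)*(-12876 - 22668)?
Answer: -467151462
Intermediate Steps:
X = 467154794 (X = 2 + (-15146 + 2003)*(-12876 - 22668) = 2 - 13143*(-35544) = 2 + 467154792 = 467154794)
3332 - X = 3332 - 1*467154794 = 3332 - 467154794 = -467151462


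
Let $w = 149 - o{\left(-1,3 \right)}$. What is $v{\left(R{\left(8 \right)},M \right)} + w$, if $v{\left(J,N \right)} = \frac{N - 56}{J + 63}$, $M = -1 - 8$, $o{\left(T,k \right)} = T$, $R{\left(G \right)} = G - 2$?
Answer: $\frac{10285}{69} \approx 149.06$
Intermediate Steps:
$R{\left(G \right)} = -2 + G$
$w = 150$ ($w = 149 - -1 = 149 + 1 = 150$)
$M = -9$
$v{\left(J,N \right)} = \frac{-56 + N}{63 + J}$
$v{\left(R{\left(8 \right)},M \right)} + w = \frac{-56 - 9}{63 + \left(-2 + 8\right)} + 150 = \frac{1}{63 + 6} \left(-65\right) + 150 = \frac{1}{69} \left(-65\right) + 150 = - \frac{65}{69} + 150 = \frac{10285}{69}$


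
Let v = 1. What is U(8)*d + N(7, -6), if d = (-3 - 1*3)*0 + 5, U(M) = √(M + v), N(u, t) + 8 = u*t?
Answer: -35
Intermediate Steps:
N(u, t) = -8 + t*u (N(u, t) = -8 + u*t = -8 + t*u)
U(M) = √(1 + M) (U(M) = √(M + 1) = √(1 + M))
d = 5 (d = (-3 - 3)*0 + 5 = -6*0 + 5 = 0 + 5 = 5)
U(8)*d + N(7, -6) = √(1 + 8)*5 + (-8 - 6*7) = √9*5 + (-8 - 42) = 3*5 - 50 = 15 - 50 = -35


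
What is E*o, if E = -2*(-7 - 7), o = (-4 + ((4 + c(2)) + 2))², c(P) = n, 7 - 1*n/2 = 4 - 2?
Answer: 4032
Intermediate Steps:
n = 10 (n = 14 - 2*(4 - 2) = 14 - 2*2 = 14 - 4 = 10)
c(P) = 10
o = 144 (o = (-4 + ((4 + 10) + 2))² = (-4 + (14 + 2))² = (-4 + 16)² = 12² = 144)
E = 28 (E = -2*(-14) = 28)
E*o = 28*144 = 4032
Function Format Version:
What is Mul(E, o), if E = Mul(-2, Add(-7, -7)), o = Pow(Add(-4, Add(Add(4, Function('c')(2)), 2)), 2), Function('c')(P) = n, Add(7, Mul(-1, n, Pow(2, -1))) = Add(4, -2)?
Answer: 4032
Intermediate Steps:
n = 10 (n = Add(14, Mul(-2, Add(4, -2))) = Add(14, Mul(-2, 2)) = Add(14, -4) = 10)
Function('c')(P) = 10
o = 144 (o = Pow(Add(-4, Add(Add(4, 10), 2)), 2) = Pow(Add(-4, Add(14, 2)), 2) = Pow(Add(-4, 16), 2) = Pow(12, 2) = 144)
E = 28 (E = Mul(-2, -14) = 28)
Mul(E, o) = Mul(28, 144) = 4032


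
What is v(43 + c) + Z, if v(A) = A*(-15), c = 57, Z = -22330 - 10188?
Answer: -34018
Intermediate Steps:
Z = -32518
v(A) = -15*A
v(43 + c) + Z = -15*(43 + 57) - 32518 = -15*100 - 32518 = -1500 - 32518 = -34018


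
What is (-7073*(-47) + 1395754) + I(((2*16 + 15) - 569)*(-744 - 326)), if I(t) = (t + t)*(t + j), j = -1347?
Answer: 622430884625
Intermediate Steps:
I(t) = 2*t*(-1347 + t) (I(t) = (t + t)*(t - 1347) = (2*t)*(-1347 + t) = 2*t*(-1347 + t))
(-7073*(-47) + 1395754) + I(((2*16 + 15) - 569)*(-744 - 326)) = (-7073*(-47) + 1395754) + 2*(((2*16 + 15) - 569)*(-744 - 326))*(-1347 + ((2*16 + 15) - 569)*(-744 - 326)) = (332431 + 1395754) + 2*(((32 + 15) - 569)*(-1070))*(-1347 + ((32 + 15) - 569)*(-1070)) = 1728185 + 2*((47 - 569)*(-1070))*(-1347 + (47 - 569)*(-1070)) = 1728185 + 2*(-522*(-1070))*(-1347 - 522*(-1070)) = 1728185 + 2*558540*(-1347 + 558540) = 1728185 + 2*558540*557193 = 1728185 + 622429156440 = 622430884625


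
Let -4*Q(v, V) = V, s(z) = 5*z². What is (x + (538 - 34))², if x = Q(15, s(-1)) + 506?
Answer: 16281225/16 ≈ 1.0176e+6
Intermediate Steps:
Q(v, V) = -V/4
x = 2019/4 (x = -5*(-1)²/4 + 506 = -5/4 + 506 = 2019/4 ≈ 504.75)
(x + (538 - 34))² = (2019/4 + (538 - 34))² = (2019/4 + 504)² = (4035/4)² = 16281225/16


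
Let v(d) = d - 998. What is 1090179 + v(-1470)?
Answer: 1087711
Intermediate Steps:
v(d) = -998 + d
1090179 + v(-1470) = 1090179 + (-998 - 1470) = 1090179 - 2468 = 1087711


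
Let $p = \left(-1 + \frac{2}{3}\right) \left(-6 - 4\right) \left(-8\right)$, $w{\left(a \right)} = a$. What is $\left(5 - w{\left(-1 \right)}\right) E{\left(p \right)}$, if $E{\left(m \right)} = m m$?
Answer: $\frac{12800}{3} \approx 4266.7$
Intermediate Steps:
$p = - \frac{80}{3}$ ($p = \left(-1 + 2 \cdot \frac{1}{3}\right) \left(-10\right) \left(-8\right) = \left(-1 + \frac{2}{3}\right) \left(-10\right) \left(-8\right) = \left(- \frac{1}{3}\right) \left(-10\right) \left(-8\right) = \frac{10}{3} \left(-8\right) = - \frac{80}{3} \approx -26.667$)
$E{\left(m \right)} = m^{2}$
$\left(5 - w{\left(-1 \right)}\right) E{\left(p \right)} = \left(5 - -1\right) \left(- \frac{80}{3}\right)^{2} = \left(5 + 1\right) \frac{6400}{9} = 6 \cdot \frac{6400}{9} = \frac{12800}{3}$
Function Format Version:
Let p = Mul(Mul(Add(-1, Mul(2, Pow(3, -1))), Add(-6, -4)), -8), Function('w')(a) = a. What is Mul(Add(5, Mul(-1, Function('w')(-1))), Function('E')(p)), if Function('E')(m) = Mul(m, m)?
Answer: Rational(12800, 3) ≈ 4266.7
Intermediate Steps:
p = Rational(-80, 3) (p = Mul(Mul(Add(-1, Mul(2, Rational(1, 3))), -10), -8) = Mul(Mul(Add(-1, Rational(2, 3)), -10), -8) = Mul(Mul(Rational(-1, 3), -10), -8) = Mul(Rational(10, 3), -8) = Rational(-80, 3) ≈ -26.667)
Function('E')(m) = Pow(m, 2)
Mul(Add(5, Mul(-1, Function('w')(-1))), Function('E')(p)) = Mul(Add(5, Mul(-1, -1)), Pow(Rational(-80, 3), 2)) = Mul(Add(5, 1), Rational(6400, 9)) = Mul(6, Rational(6400, 9)) = Rational(12800, 3)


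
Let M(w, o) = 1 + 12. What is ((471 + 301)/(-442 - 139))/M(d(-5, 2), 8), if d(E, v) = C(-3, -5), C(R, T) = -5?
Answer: -772/7553 ≈ -0.10221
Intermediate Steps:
d(E, v) = -5
M(w, o) = 13
((471 + 301)/(-442 - 139))/M(d(-5, 2), 8) = ((471 + 301)/(-442 - 139))/13 = (772/(-581))*(1/13) = (772*(-1/581))*(1/13) = -772/581*1/13 = -772/7553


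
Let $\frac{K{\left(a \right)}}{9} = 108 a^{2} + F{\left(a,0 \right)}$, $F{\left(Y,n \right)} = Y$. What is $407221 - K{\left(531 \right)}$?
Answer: $-273663650$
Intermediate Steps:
$K{\left(a \right)} = 9 a + 972 a^{2}$ ($K{\left(a \right)} = 9 \left(108 a^{2} + a\right) = 9 \left(a + 108 a^{2}\right) = 9 a + 972 a^{2}$)
$407221 - K{\left(531 \right)} = 407221 - 9 \cdot 531 \left(1 + 108 \cdot 531\right) = 407221 - 9 \cdot 531 \left(1 + 57348\right) = 407221 - 9 \cdot 531 \cdot 57349 = 407221 - 274070871 = -273663650$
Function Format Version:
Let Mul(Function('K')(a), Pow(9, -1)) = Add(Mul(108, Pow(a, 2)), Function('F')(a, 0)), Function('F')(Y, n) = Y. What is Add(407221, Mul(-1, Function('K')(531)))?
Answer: -273663650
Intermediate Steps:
Function('K')(a) = Add(Mul(9, a), Mul(972, Pow(a, 2))) (Function('K')(a) = Mul(9, Add(Mul(108, Pow(a, 2)), a)) = Mul(9, Add(a, Mul(108, Pow(a, 2)))) = Add(Mul(9, a), Mul(972, Pow(a, 2))))
Add(407221, Mul(-1, Function('K')(531))) = Add(407221, Mul(-1, Mul(9, 531, Add(1, Mul(108, 531))))) = Add(407221, Mul(-1, Mul(9, 531, Add(1, 57348)))) = Add(407221, Mul(-1, Mul(9, 531, 57349))) = Add(407221, Mul(-1, 274070871)) = Add(407221, -274070871) = -273663650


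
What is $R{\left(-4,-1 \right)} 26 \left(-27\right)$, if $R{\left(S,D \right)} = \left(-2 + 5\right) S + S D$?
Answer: $5616$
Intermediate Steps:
$R{\left(S,D \right)} = 3 S + D S$
$R{\left(-4,-1 \right)} 26 \left(-27\right) = - 4 \left(3 - 1\right) 26 \left(-27\right) = \left(-4\right) 2 \cdot 26 \left(-27\right) = \left(-8\right) 26 \left(-27\right) = \left(-208\right) \left(-27\right) = 5616$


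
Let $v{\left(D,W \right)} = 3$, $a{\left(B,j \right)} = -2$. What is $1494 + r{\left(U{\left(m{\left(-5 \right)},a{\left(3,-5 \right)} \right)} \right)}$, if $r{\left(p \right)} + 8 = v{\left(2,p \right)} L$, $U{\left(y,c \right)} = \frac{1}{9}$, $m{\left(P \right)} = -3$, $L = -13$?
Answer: $1447$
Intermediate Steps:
$U{\left(y,c \right)} = \frac{1}{9}$
$r{\left(p \right)} = -47$ ($r{\left(p \right)} = -8 + 3 \left(-13\right) = -8 - 39 = -47$)
$1494 + r{\left(U{\left(m{\left(-5 \right)},a{\left(3,-5 \right)} \right)} \right)} = 1494 - 47 = 1447$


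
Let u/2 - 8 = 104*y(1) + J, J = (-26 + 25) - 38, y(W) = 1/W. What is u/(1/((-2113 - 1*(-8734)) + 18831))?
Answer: 3715992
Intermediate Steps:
J = -39 (J = -1 - 38 = -39)
u = 146 (u = 16 + 2*(104/1 - 39) = 16 + 2*(104*1 - 39) = 16 + 2*(104 - 39) = 16 + 2*65 = 16 + 130 = 146)
u/(1/((-2113 - 1*(-8734)) + 18831)) = 146/(1/((-2113 - 1*(-8734)) + 18831)) = 146/(1/((-2113 + 8734) + 18831)) = 146/(1/(6621 + 18831)) = 146/(1/25452) = 146*25452 = 3715992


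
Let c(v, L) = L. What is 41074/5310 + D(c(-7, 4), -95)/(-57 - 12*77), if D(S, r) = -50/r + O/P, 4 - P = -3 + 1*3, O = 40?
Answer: 14157709/1832835 ≈ 7.7245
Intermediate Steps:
P = 4 (P = 4 - (-3 + 1*3) = 4 - (-3 + 3) = 4 - 1*0 = 4 + 0 = 4)
D(S, r) = 10 - 50/r (D(S, r) = -50/r + 40/4 = -50/r + 40*(1/4) = -50/r + 10 = 10 - 50/r)
41074/5310 + D(c(-7, 4), -95)/(-57 - 12*77) = 41074/5310 + (10 - 50/(-95))/(-57 - 12*77) = 41074*(1/5310) + (10 - 50*(-1/95))/(-57 - 924) = 20537/2655 + (10 + 10/19)/(-981) = 20537/2655 + (200/19)*(-1/981) = 20537/2655 - 200/18639 = 14157709/1832835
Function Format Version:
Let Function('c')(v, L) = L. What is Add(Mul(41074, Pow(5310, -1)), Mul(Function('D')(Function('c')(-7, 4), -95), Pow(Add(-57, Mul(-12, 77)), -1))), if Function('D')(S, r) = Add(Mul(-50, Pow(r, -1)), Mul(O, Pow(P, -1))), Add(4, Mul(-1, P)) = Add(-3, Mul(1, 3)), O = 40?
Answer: Rational(14157709, 1832835) ≈ 7.7245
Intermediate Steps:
P = 4 (P = Add(4, Mul(-1, Add(-3, Mul(1, 3)))) = Add(4, Mul(-1, Add(-3, 3))) = Add(4, Mul(-1, 0)) = Add(4, 0) = 4)
Function('D')(S, r) = Add(10, Mul(-50, Pow(r, -1))) (Function('D')(S, r) = Add(Mul(-50, Pow(r, -1)), Mul(40, Pow(4, -1))) = Add(Mul(-50, Pow(r, -1)), Mul(40, Rational(1, 4))) = Add(Mul(-50, Pow(r, -1)), 10) = Add(10, Mul(-50, Pow(r, -1))))
Add(Mul(41074, Pow(5310, -1)), Mul(Function('D')(Function('c')(-7, 4), -95), Pow(Add(-57, Mul(-12, 77)), -1))) = Add(Mul(41074, Pow(5310, -1)), Mul(Add(10, Mul(-50, Pow(-95, -1))), Pow(Add(-57, Mul(-12, 77)), -1))) = Add(Mul(41074, Rational(1, 5310)), Mul(Add(10, Mul(-50, Rational(-1, 95))), Pow(Add(-57, -924), -1))) = Add(Rational(20537, 2655), Mul(Add(10, Rational(10, 19)), Pow(-981, -1))) = Add(Rational(20537, 2655), Mul(Rational(200, 19), Rational(-1, 981))) = Add(Rational(20537, 2655), Rational(-200, 18639)) = Rational(14157709, 1832835)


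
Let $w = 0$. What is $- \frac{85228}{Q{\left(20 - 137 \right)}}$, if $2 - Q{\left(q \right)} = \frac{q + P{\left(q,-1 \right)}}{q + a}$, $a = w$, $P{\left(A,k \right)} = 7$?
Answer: $- \frac{2492919}{31} \approx -80417.0$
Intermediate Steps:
$a = 0$
$Q{\left(q \right)} = 2 - \frac{7 + q}{q}$ ($Q{\left(q \right)} = 2 - \frac{q + 7}{q + 0} = 2 - \frac{7 + q}{q}$)
$- \frac{85228}{Q{\left(20 - 137 \right)}} = - \frac{85228}{\frac{1}{20 - 137} \left(-7 + \left(20 - 137\right)\right)} = - \frac{85228}{\frac{1}{-117} \left(-7 - 117\right)} = - \frac{85228}{\left(- \frac{1}{117}\right) \left(-124\right)} = - \frac{85228}{\frac{124}{117}} = \left(-85228\right) \frac{117}{124} = - \frac{2492919}{31}$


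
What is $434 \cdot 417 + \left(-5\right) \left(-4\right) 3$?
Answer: $181038$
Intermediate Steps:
$434 \cdot 417 + \left(-5\right) \left(-4\right) 3 = 180978 + 20 \cdot 3 = 180978 + 60 = 181038$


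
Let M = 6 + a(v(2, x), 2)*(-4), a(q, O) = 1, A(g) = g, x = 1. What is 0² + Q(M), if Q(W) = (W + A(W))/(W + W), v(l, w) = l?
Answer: 1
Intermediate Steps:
M = 2 (M = 6 + 1*(-4) = 6 - 4 = 2)
Q(W) = 1 (Q(W) = (W + W)/(W + W) = (2*W)/((2*W)) = (2*W)*(1/(2*W)) = 1)
0² + Q(M) = 0² + 1 = 0 + 1 = 1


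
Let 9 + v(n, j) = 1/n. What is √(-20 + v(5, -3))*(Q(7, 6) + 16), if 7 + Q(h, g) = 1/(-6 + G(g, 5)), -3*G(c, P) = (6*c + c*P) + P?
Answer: 9576*I*√5/445 ≈ 48.118*I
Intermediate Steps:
v(n, j) = -9 + 1/n
G(c, P) = -2*c - P/3 - P*c/3 (G(c, P) = -((6*c + c*P) + P)/3 = -((6*c + P*c) + P)/3 = -(P + 6*c + P*c)/3 = -2*c - P/3 - P*c/3)
Q(h, g) = -7 + 1/(-23/3 - 11*g/3) (Q(h, g) = -7 + 1/(-6 + (-2*g - ⅓*5 - ⅓*5*g)) = -7 + 1/(-6 + (-2*g - 5/3 - 5*g/3)) = -7 + 1/(-6 + (-5/3 - 11*g/3)) = -7 + 1/(-23/3 - 11*g/3))
√(-20 + v(5, -3))*(Q(7, 6) + 16) = √(-20 + (-9 + 1/5))*((-164 - 77*6)/(23 + 11*6) + 16) = √(-20 + (-9 + ⅕))*((-164 - 462)/(23 + 66) + 16) = √(-20 - 44/5)*(-626/89 + 16) = √(-144/5)*((1/89)*(-626) + 16) = (12*I*√5/5)*(-626/89 + 16) = (12*I*√5/5)*(798/89) = 9576*I*√5/445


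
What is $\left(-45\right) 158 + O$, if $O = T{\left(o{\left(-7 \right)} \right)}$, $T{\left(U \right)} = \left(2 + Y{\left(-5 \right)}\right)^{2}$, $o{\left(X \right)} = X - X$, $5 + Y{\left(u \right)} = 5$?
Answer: $-7106$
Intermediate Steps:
$Y{\left(u \right)} = 0$ ($Y{\left(u \right)} = -5 + 5 = 0$)
$o{\left(X \right)} = 0$
$T{\left(U \right)} = 4$ ($T{\left(U \right)} = \left(2 + 0\right)^{2} = 2^{2} = 4$)
$O = 4$
$\left(-45\right) 158 + O = \left(-45\right) 158 + 4 = -7110 + 4 = -7106$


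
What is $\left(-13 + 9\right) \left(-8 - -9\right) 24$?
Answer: $-96$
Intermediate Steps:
$\left(-13 + 9\right) \left(-8 - -9\right) 24 = - 4 \left(-8 + 9\right) 24 = \left(-4\right) 1 \cdot 24 = \left(-4\right) 24 = -96$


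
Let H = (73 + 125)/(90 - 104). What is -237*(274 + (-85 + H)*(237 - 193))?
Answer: 6782466/7 ≈ 9.6892e+5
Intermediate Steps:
H = -99/7 (H = 198/(-14) = 198*(-1/14) = -99/7 ≈ -14.143)
-237*(274 + (-85 + H)*(237 - 193)) = -237*(274 + (-85 - 99/7)*(237 - 193)) = -237*(274 - 694/7*44) = -237*(274 - 30536/7) = -237*(-28618/7) = 6782466/7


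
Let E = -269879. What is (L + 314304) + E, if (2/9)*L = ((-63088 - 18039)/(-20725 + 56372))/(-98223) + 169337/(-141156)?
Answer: 1626209206079806505/36610170818136 ≈ 44420.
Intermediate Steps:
L = -197632515885295/36610170818136 (L = 9*(((-63088 - 18039)/(-20725 + 56372))/(-98223) + 169337/(-141156))/2 = 9*(-81127/35647*(-1/98223) + 169337*(-1/141156))/2 = 9*(-81127*1/35647*(-1/98223) - 169337/141156)/2 = 9*(-81127/35647*(-1/98223) - 169337/141156)/2 = 9*(81127/3501355281 - 169337/141156)/2 = (9/2)*(-197632515885295/164745768681612) = -197632515885295/36610170818136 ≈ -5.3983)
(L + 314304) + E = (-197632515885295/36610170818136 + 314304) - 269879 = 11506525496307532049/36610170818136 - 269879 = 1626209206079806505/36610170818136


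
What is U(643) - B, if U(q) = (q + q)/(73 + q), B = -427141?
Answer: 152917121/358 ≈ 4.2714e+5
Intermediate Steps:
U(q) = 2*q/(73 + q) (U(q) = (2*q)/(73 + q) = 2*q/(73 + q))
U(643) - B = 2*643/(73 + 643) - 1*(-427141) = 2*643/716 + 427141 = 2*643*(1/716) + 427141 = 643/358 + 427141 = 152917121/358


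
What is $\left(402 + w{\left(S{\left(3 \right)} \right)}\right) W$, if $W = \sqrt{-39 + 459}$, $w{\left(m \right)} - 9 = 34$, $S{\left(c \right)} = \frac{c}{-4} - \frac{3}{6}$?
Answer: $890 \sqrt{105} \approx 9119.8$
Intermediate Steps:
$S{\left(c \right)} = - \frac{1}{2} - \frac{c}{4}$ ($S{\left(c \right)} = c \left(- \frac{1}{4}\right) - \frac{1}{2} = - \frac{c}{4} - \frac{1}{2} = - \frac{1}{2} - \frac{c}{4}$)
$w{\left(m \right)} = 43$ ($w{\left(m \right)} = 9 + 34 = 43$)
$W = 2 \sqrt{105}$ ($W = \sqrt{420} = 2 \sqrt{105} \approx 20.494$)
$\left(402 + w{\left(S{\left(3 \right)} \right)}\right) W = \left(402 + 43\right) 2 \sqrt{105} = 445 \cdot 2 \sqrt{105} = 890 \sqrt{105}$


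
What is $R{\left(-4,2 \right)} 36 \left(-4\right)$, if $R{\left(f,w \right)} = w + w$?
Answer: $-576$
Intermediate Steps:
$R{\left(f,w \right)} = 2 w$
$R{\left(-4,2 \right)} 36 \left(-4\right) = 2 \cdot 2 \cdot 36 \left(-4\right) = 4 \cdot 36 \left(-4\right) = 144 \left(-4\right) = -576$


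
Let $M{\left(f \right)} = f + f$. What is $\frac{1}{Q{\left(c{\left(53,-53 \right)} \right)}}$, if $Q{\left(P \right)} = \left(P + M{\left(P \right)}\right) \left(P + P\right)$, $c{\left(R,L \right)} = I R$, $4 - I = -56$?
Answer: $\frac{1}{60674400} \approx 1.6481 \cdot 10^{-8}$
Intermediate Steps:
$I = 60$ ($I = 4 - -56 = 4 + 56 = 60$)
$M{\left(f \right)} = 2 f$
$c{\left(R,L \right)} = 60 R$
$Q{\left(P \right)} = 6 P^{2}$ ($Q{\left(P \right)} = \left(P + 2 P\right) \left(P + P\right) = 3 P 2 P = 6 P^{2}$)
$\frac{1}{Q{\left(c{\left(53,-53 \right)} \right)}} = \frac{1}{6 \left(60 \cdot 53\right)^{2}} = \frac{1}{6 \cdot 3180^{2}} = \frac{1}{6 \cdot 10112400} = \frac{1}{60674400}$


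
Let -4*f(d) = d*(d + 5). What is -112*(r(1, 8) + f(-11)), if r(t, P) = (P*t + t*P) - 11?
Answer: 1288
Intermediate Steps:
f(d) = -d*(5 + d)/4 (f(d) = -d*(d + 5)/4 = -d*(5 + d)/4)
r(t, P) = -11 + 2*P*t (r(t, P) = (P*t + P*t) - 11 = 2*P*t - 11 = -11 + 2*P*t)
-112*(r(1, 8) + f(-11)) = -112*((-11 + 2*8*1) - ¼*(-11)*(5 - 11)) = -112*((-11 + 16) - ¼*(-11)*(-6)) = -112*(5 - 33/2) = -112*(-23/2) = 1288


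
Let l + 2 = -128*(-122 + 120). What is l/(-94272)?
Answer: -127/47136 ≈ -0.0026943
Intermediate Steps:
l = 254 (l = -2 - 128*(-122 + 120) = -2 - 128*(-2) = -2 + 256 = 254)
l/(-94272) = 254/(-94272) = 254*(-1/94272) = -127/47136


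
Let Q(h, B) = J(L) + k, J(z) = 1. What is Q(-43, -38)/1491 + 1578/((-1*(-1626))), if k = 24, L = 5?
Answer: 398908/404061 ≈ 0.98725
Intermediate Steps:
Q(h, B) = 25 (Q(h, B) = 1 + 24 = 25)
Q(-43, -38)/1491 + 1578/((-1*(-1626))) = 25/1491 + 1578/((-1*(-1626))) = 25*(1/1491) + 1578/1626 = 25/1491 + 1578*(1/1626) = 25/1491 + 263/271 = 398908/404061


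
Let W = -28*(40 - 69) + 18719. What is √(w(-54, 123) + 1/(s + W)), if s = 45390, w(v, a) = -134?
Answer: I*√564774591373/64921 ≈ 11.576*I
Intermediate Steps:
W = 19531 (W = -28*(-29) + 18719 = 812 + 18719 = 19531)
√(w(-54, 123) + 1/(s + W)) = √(-134 + 1/(45390 + 19531)) = √(-134 + 1/64921) = √(-8699413/64921) = I*√564774591373/64921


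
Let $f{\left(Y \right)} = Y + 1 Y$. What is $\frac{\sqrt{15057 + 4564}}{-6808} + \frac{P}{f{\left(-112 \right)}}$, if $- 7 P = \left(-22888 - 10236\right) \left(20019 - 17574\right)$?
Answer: $- \frac{413205}{8} - \frac{\sqrt{19621}}{6808} \approx -51651.0$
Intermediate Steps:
$f{\left(Y \right)} = 2 Y$ ($f{\left(Y \right)} = Y + Y = 2 Y$)
$P = 11569740$ ($P = - \frac{\left(-22888 - 10236\right) \left(20019 - 17574\right)}{7} = - \frac{\left(-33124\right) 2445}{7} = \left(- \frac{1}{7}\right) \left(-80988180\right) = 11569740$)
$\frac{\sqrt{15057 + 4564}}{-6808} + \frac{P}{f{\left(-112 \right)}} = \frac{\sqrt{15057 + 4564}}{-6808} + \frac{11569740}{2 \left(-112\right)} = \sqrt{19621} \left(- \frac{1}{6808}\right) + \frac{11569740}{-224} = - \frac{\sqrt{19621}}{6808} + 11569740 \left(- \frac{1}{224}\right) = - \frac{\sqrt{19621}}{6808} - \frac{413205}{8} = - \frac{413205}{8} - \frac{\sqrt{19621}}{6808}$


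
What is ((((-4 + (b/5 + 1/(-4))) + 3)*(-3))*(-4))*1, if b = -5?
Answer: -27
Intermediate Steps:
((((-4 + (b/5 + 1/(-4))) + 3)*(-3))*(-4))*1 = ((((-4 + (-5/5 + 1/(-4))) + 3)*(-3))*(-4))*1 = ((((-4 + (-5*⅕ + 1*(-¼))) + 3)*(-3))*(-4))*1 = ((((-4 + (-1 - ¼)) + 3)*(-3))*(-4))*1 = ((((-4 - 5/4) + 3)*(-3))*(-4))*1 = (((-21/4 + 3)*(-3))*(-4))*1 = (-9/4*(-3)*(-4))*1 = ((27/4)*(-4))*1 = -27*1 = -27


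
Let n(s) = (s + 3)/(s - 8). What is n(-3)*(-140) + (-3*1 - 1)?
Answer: -4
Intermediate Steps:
n(s) = (3 + s)/(-8 + s)
n(-3)*(-140) + (-3*1 - 1) = ((3 - 3)/(-8 - 3))*(-140) + (-3*1 - 1) = (0/(-11))*(-140) + (-3 - 1) = -1/11*0*(-140) - 4 = 0*(-140) - 4 = 0 - 4 = -4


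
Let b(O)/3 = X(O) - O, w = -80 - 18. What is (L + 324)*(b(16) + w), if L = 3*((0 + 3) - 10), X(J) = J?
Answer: -29694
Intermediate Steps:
w = -98
L = -21 (L = 3*(3 - 10) = 3*(-7) = -21)
b(O) = 0 (b(O) = 3*(O - O) = 3*0 = 0)
(L + 324)*(b(16) + w) = (-21 + 324)*(0 - 98) = 303*(-98) = -29694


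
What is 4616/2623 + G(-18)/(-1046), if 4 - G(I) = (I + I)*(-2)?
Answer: 2503350/1371829 ≈ 1.8248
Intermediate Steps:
G(I) = 4 + 4*I (G(I) = 4 - (I + I)*(-2) = 4 - 2*I*(-2) = 4 - (-4)*I = 4 + 4*I)
4616/2623 + G(-18)/(-1046) = 4616/2623 + (4 + 4*(-18))/(-1046) = 4616*(1/2623) + (4 - 72)*(-1/1046) = 4616/2623 - 68*(-1/1046) = 4616/2623 + 34/523 = 2503350/1371829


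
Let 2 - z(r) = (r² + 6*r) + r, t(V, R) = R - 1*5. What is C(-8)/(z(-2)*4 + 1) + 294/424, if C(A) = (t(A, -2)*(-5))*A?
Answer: -7451/1484 ≈ -5.0209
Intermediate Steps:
t(V, R) = -5 + R (t(V, R) = R - 5 = -5 + R)
z(r) = 2 - r² - 7*r (z(r) = 2 - ((r² + 6*r) + r) = 2 - (r² + 7*r) = 2 + (-r² - 7*r) = 2 - r² - 7*r)
C(A) = 35*A (C(A) = ((-5 - 2)*(-5))*A = (-7*(-5))*A = 35*A)
C(-8)/(z(-2)*4 + 1) + 294/424 = (35*(-8))/((2 - 1*(-2)² - 7*(-2))*4 + 1) + 294/424 = -280/((2 - 1*4 + 14)*4 + 1) + 294*(1/424) = -280/((2 - 4 + 14)*4 + 1) + 147/212 = -280/(12*4 + 1) + 147/212 = -280/(48 + 1) + 147/212 = -280/49 + 147/212 = -280*1/49 + 147/212 = -40/7 + 147/212 = -7451/1484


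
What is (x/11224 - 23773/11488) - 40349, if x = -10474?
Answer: -650380018919/16117664 ≈ -40352.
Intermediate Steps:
(x/11224 - 23773/11488) - 40349 = (-10474/11224 - 23773/11488) - 40349 = (-10474*1/11224 - 23773*1/11488) - 40349 = (-5237/5612 - 23773/11488) - 40349 = -48394183/16117664 - 40349 = -650380018919/16117664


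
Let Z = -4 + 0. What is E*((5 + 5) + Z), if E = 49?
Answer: 294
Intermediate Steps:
Z = -4
E*((5 + 5) + Z) = 49*((5 + 5) - 4) = 49*(10 - 4) = 49*6 = 294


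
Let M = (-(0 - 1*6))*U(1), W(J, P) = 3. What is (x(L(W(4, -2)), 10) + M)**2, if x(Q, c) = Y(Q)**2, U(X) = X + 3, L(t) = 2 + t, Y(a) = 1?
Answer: 625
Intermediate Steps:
U(X) = 3 + X
x(Q, c) = 1 (x(Q, c) = 1**2 = 1)
M = 24 (M = (-(0 - 1*6))*(3 + 1) = -(0 - 6)*4 = -1*(-6)*4 = 6*4 = 24)
(x(L(W(4, -2)), 10) + M)**2 = (1 + 24)**2 = 25**2 = 625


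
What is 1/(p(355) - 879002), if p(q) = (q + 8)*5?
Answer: -1/877187 ≈ -1.1400e-6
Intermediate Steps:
p(q) = 40 + 5*q (p(q) = (8 + q)*5 = 40 + 5*q)
1/(p(355) - 879002) = 1/((40 + 5*355) - 879002) = 1/((40 + 1775) - 879002) = 1/(1815 - 879002) = 1/(-877187) = -1/877187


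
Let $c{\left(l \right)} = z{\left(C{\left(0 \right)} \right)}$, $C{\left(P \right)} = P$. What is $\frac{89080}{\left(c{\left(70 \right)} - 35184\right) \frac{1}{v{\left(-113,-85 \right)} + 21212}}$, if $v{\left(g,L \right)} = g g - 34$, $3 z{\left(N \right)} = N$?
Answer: $- \frac{377999845}{4398} \approx -85948.0$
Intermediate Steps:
$z{\left(N \right)} = \frac{N}{3}$
$c{\left(l \right)} = 0$ ($c{\left(l \right)} = \frac{1}{3} \cdot 0 = 0$)
$v{\left(g,L \right)} = -34 + g^{2}$ ($v{\left(g,L \right)} = g^{2} - 34 = -34 + g^{2}$)
$\frac{89080}{\left(c{\left(70 \right)} - 35184\right) \frac{1}{v{\left(-113,-85 \right)} + 21212}} = \frac{89080}{\left(0 - 35184\right) \frac{1}{\left(-34 + \left(-113\right)^{2}\right) + 21212}} = \frac{89080}{\left(-35184\right) \frac{1}{\left(-34 + 12769\right) + 21212}} = \frac{89080}{\left(-35184\right) \frac{1}{12735 + 21212}} = \frac{89080}{\left(-35184\right) \frac{1}{33947}} = \frac{89080}{- \frac{35184}{33947}} = 89080 \left(- \frac{33947}{35184}\right) = - \frac{377999845}{4398}$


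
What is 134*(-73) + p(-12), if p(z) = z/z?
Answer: -9781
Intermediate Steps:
p(z) = 1
134*(-73) + p(-12) = 134*(-73) + 1 = -9782 + 1 = -9781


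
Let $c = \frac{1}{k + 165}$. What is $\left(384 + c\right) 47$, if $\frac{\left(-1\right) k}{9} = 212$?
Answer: $\frac{31457617}{1743} \approx 18048.0$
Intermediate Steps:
$k = -1908$ ($k = \left(-9\right) 212 = -1908$)
$c = - \frac{1}{1743}$ ($c = \frac{1}{-1908 + 165} = \frac{1}{-1743} = - \frac{1}{1743} \approx -0.00057372$)
$\left(384 + c\right) 47 = \left(384 - \frac{1}{1743}\right) 47 = \frac{669311}{1743} \cdot 47 = \frac{31457617}{1743}$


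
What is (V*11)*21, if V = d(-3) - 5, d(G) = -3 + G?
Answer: -2541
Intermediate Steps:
V = -11 (V = (-3 - 3) - 5 = -6 - 5 = -11)
(V*11)*21 = -11*11*21 = -121*21 = -2541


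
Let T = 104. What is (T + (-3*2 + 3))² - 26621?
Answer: -16420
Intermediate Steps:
(T + (-3*2 + 3))² - 26621 = (104 + (-3*2 + 3))² - 26621 = (104 + (-6 + 3))² - 26621 = (104 - 3)² - 26621 = 101² - 26621 = 10201 - 26621 = -16420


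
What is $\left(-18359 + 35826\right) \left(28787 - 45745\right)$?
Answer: $-296205386$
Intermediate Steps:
$\left(-18359 + 35826\right) \left(28787 - 45745\right) = 17467 \left(-16958\right) = -296205386$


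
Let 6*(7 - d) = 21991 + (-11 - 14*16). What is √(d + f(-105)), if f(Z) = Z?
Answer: 14*I*√19 ≈ 61.025*I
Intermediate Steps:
d = -3619 (d = 7 - (21991 + (-11 - 14*16))/6 = 7 - (21991 + (-11 - 224))/6 = 7 - (21991 - 235)/6 = 7 - ⅙*21756 = 7 - 3626 = -3619)
√(d + f(-105)) = √(-3619 - 105) = √(-3724) = 14*I*√19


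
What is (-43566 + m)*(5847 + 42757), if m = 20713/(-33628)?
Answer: -2543131673473/1201 ≈ -2.1175e+9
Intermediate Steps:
m = -2959/4804 (m = 20713*(-1/33628) = -2959/4804 ≈ -0.61594)
(-43566 + m)*(5847 + 42757) = (-43566 - 2959/4804)*(5847 + 42757) = -209294023/4804*48604 = -2543131673473/1201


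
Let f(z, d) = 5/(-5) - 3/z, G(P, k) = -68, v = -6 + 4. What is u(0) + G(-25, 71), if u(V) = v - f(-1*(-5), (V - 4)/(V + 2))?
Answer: -342/5 ≈ -68.400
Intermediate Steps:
v = -2
f(z, d) = -1 - 3/z (f(z, d) = 5*(-⅕) - 3/z = -1 - 3/z)
u(V) = -⅖ (u(V) = -2 - (-3 - (-1)*(-5))/((-1*(-5))) = -2 - (-3 - 1*5)/5 = -2 - (-3 - 5)/5 = -2 - (-8)/5 = -2 - 1*(-8/5) = -2 + 8/5 = -⅖)
u(0) + G(-25, 71) = -⅖ - 68 = -342/5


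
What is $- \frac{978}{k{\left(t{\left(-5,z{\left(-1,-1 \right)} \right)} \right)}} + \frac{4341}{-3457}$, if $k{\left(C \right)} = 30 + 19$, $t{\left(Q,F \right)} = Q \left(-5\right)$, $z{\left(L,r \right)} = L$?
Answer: $- \frac{3593655}{169393} \approx -21.215$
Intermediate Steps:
$t{\left(Q,F \right)} = - 5 Q$
$k{\left(C \right)} = 49$
$- \frac{978}{k{\left(t{\left(-5,z{\left(-1,-1 \right)} \right)} \right)}} + \frac{4341}{-3457} = - \frac{978}{49} + \frac{4341}{-3457} = \left(-978\right) \frac{1}{49} + 4341 \left(- \frac{1}{3457}\right) = - \frac{978}{49} - \frac{4341}{3457} = - \frac{3593655}{169393}$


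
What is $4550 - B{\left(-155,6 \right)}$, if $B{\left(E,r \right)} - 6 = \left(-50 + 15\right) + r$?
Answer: $4573$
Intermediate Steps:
$B{\left(E,r \right)} = -29 + r$ ($B{\left(E,r \right)} = 6 + \left(\left(-50 + 15\right) + r\right) = 6 + \left(-35 + r\right) = -29 + r$)
$4550 - B{\left(-155,6 \right)} = 4550 - \left(-29 + 6\right) = 4550 - -23 = 4550 + 23 = 4573$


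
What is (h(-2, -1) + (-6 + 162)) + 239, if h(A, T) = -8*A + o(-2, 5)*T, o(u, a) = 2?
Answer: 409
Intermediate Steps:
h(A, T) = -8*A + 2*T
(h(-2, -1) + (-6 + 162)) + 239 = ((-8*(-2) + 2*(-1)) + (-6 + 162)) + 239 = ((16 - 2) + 156) + 239 = (14 + 156) + 239 = 170 + 239 = 409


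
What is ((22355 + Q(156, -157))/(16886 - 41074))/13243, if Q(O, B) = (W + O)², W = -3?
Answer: -673/4710613 ≈ -0.00014287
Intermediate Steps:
Q(O, B) = (-3 + O)²
((22355 + Q(156, -157))/(16886 - 41074))/13243 = ((22355 + (-3 + 156)²)/(16886 - 41074))/13243 = ((22355 + 153²)/(-24188))*(1/13243) = ((22355 + 23409)*(-1/24188))*(1/13243) = (45764*(-1/24188))*(1/13243) = -11441/6047*1/13243 = -673/4710613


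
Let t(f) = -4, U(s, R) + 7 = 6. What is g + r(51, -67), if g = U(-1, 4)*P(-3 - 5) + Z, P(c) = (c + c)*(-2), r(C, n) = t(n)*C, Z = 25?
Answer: -211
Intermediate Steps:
U(s, R) = -1 (U(s, R) = -7 + 6 = -1)
r(C, n) = -4*C
P(c) = -4*c (P(c) = (2*c)*(-2) = -4*c)
g = -7 (g = -(-4)*(-3 - 5) + 25 = -(-4)*(-8) + 25 = -1*32 + 25 = -32 + 25 = -7)
g + r(51, -67) = -7 - 4*51 = -7 - 204 = -211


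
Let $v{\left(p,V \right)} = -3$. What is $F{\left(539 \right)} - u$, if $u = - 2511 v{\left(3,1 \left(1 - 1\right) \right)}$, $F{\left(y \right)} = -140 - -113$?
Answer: $-7560$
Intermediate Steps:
$F{\left(y \right)} = -27$ ($F{\left(y \right)} = -140 + 113 = -27$)
$u = 7533$ ($u = \left(-2511\right) \left(-3\right) = 7533$)
$F{\left(539 \right)} - u = -27 - 7533 = -7560$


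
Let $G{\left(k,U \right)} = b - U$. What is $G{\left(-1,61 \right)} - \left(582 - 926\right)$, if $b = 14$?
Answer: $297$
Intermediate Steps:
$G{\left(k,U \right)} = 14 - U$
$G{\left(-1,61 \right)} - \left(582 - 926\right) = \left(14 - 61\right) - \left(582 - 926\right) = \left(14 - 61\right) - -344 = -47 + 344 = 297$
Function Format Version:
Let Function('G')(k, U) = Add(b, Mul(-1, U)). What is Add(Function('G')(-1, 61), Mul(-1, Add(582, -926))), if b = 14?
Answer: 297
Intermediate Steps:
Function('G')(k, U) = Add(14, Mul(-1, U))
Add(Function('G')(-1, 61), Mul(-1, Add(582, -926))) = Add(Add(14, Mul(-1, 61)), Mul(-1, Add(582, -926))) = Add(Add(14, -61), Mul(-1, -344)) = Add(-47, 344) = 297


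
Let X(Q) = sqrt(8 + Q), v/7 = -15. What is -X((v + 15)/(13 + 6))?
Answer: -sqrt(1178)/19 ≈ -1.8064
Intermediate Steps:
v = -105 (v = 7*(-15) = -105)
-X((v + 15)/(13 + 6)) = -sqrt(8 + (-105 + 15)/(13 + 6)) = -sqrt(8 - 90/19) = -sqrt(62/19) = -sqrt(1178)/19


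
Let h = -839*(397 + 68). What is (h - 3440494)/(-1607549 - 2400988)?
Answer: 3830629/4008537 ≈ 0.95562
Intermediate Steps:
h = -390135 (h = -839*465 = -390135)
(h - 3440494)/(-1607549 - 2400988) = (-390135 - 3440494)/(-1607549 - 2400988) = -3830629/(-4008537) = -3830629*(-1/4008537) = 3830629/4008537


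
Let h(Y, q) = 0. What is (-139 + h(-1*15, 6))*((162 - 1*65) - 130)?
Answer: 4587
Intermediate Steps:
(-139 + h(-1*15, 6))*((162 - 1*65) - 130) = (-139 + 0)*((162 - 1*65) - 130) = -139*((162 - 65) - 130) = -139*(97 - 130) = -139*(-33) = 4587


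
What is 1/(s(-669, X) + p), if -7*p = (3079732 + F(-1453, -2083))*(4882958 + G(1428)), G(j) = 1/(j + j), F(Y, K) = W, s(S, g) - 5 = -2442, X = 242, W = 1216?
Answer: -4998/10741515747457739 ≈ -4.6530e-13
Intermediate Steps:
s(S, g) = -2437 (s(S, g) = 5 - 2442 = -2437)
F(Y, K) = 1216
G(j) = 1/(2*j)
p = -10741515735277613/4998 (p = -(3079732 + 1216)*(4882958 + (½)/1428)/7 = -3080948*(4882958 + (½)*(1/1428))/7 = -3080948*(4882958 + 1/2856)/7 = -3080948*13945728049/(7*2856) = -⅐*10741515735277613/714 = -10741515735277613/4998 ≈ -2.1492e+12)
1/(s(-669, X) + p) = 1/(-2437 - 10741515735277613/4998) = 1/(-10741515747457739/4998) = -4998/10741515747457739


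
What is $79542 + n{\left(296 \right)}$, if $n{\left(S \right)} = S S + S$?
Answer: $167454$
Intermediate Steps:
$n{\left(S \right)} = S + S^{2}$ ($n{\left(S \right)} = S^{2} + S = S + S^{2}$)
$79542 + n{\left(296 \right)} = 79542 + 296 \left(1 + 296\right) = 79542 + 296 \cdot 297 = 79542 + 87912 = 167454$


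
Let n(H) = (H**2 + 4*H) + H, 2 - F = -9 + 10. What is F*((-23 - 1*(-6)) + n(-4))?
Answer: -21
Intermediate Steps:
F = 1 (F = 2 - (-9 + 10) = 2 - 1*1 = 2 - 1 = 1)
n(H) = H**2 + 5*H
F*((-23 - 1*(-6)) + n(-4)) = 1*((-23 - 1*(-6)) - 4*(5 - 4)) = 1*((-23 + 6) - 4*1) = 1*(-17 - 4) = 1*(-21) = -21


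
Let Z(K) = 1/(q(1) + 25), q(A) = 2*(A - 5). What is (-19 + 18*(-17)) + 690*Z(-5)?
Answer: -4835/17 ≈ -284.41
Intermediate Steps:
q(A) = -10 + 2*A (q(A) = 2*(-5 + A) = -10 + 2*A)
Z(K) = 1/17 (Z(K) = 1/((-10 + 2*1) + 25) = 1/((-10 + 2) + 25) = 1/(-8 + 25) = 1/17)
(-19 + 18*(-17)) + 690*Z(-5) = (-19 + 18*(-17)) + 690*(1/17) = (-19 - 306) + 690/17 = -325 + 690/17 = -4835/17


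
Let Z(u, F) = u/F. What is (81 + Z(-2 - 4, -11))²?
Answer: 804609/121 ≈ 6649.7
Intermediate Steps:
(81 + Z(-2 - 4, -11))² = (81 + (-2 - 4)/(-11))² = (81 - 6*(-1/11))² = (81 + 6/11)² = (897/11)² = 804609/121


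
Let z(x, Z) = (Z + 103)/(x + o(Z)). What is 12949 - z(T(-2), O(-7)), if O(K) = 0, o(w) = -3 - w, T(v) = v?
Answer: 64848/5 ≈ 12970.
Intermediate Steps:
z(x, Z) = (103 + Z)/(-3 + x - Z) (z(x, Z) = (Z + 103)/(x + (-3 - Z)) = (103 + Z)/(-3 + x - Z))
12949 - z(T(-2), O(-7)) = 12949 - (103 + 0)/(-3 - 2 - 1*0) = 12949 - 103/(-3 - 2 + 0) = 12949 - 103/(-5) = 12949 - (-1)*103/5 = 12949 - 1*(-103/5) = 12949 + 103/5 = 64848/5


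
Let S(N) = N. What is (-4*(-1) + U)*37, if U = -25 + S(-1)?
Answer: -814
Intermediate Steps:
U = -26 (U = -25 - 1 = -26)
(-4*(-1) + U)*37 = (-4*(-1) - 26)*37 = (4 - 26)*37 = -22*37 = -814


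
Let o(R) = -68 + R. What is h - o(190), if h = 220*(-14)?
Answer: -3202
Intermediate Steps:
h = -3080
h - o(190) = -3080 - (-68 + 190) = -3080 - 1*122 = -3080 - 122 = -3202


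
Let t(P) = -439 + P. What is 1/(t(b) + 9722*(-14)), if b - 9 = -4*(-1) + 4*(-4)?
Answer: -1/136550 ≈ -7.3233e-6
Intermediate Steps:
b = -3 (b = 9 + (-4*(-1) + 4*(-4)) = 9 + (4 - 16) = 9 - 12 = -3)
1/(t(b) + 9722*(-14)) = 1/((-439 - 3) + 9722*(-14)) = 1/(-442 - 136108) = 1/(-136550) = -1/136550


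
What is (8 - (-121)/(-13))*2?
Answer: -34/13 ≈ -2.6154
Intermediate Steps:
(8 - (-121)/(-13))*2 = (8 - (-121)*(-1)/13)*2 = (8 - 11*11/13)*2 = (8 - 121/13)*2 = -17/13*2 = -34/13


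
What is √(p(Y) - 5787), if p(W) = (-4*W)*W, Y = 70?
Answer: I*√25387 ≈ 159.33*I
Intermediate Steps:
p(W) = -4*W²
√(p(Y) - 5787) = √(-4*70² - 5787) = √(-4*4900 - 5787) = √(-19600 - 5787) = √(-25387) = I*√25387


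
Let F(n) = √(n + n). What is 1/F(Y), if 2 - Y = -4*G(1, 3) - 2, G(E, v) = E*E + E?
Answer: √6/12 ≈ 0.20412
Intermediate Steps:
G(E, v) = E + E² (G(E, v) = E² + E = E + E²)
Y = 12 (Y = 2 - (-4*(1 + 1) - 2) = 2 - (-4*2 - 2) = 2 - (-8 - 2) = 2 - 1*(-10) = 2 + 10 = 12)
F(n) = √2*√n (F(n) = √(2*n) = √2*√n)
1/F(Y) = 1/(√2*√12) = 1/(√2*(2*√3)) = 1/(2*√6) = √6/12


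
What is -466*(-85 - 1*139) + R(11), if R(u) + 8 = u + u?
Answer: 104398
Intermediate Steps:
R(u) = -8 + 2*u (R(u) = -8 + (u + u) = -8 + 2*u)
-466*(-85 - 1*139) + R(11) = -466*(-85 - 1*139) + (-8 + 2*11) = -466*(-85 - 139) + (-8 + 22) = -466*(-224) + 14 = 104384 + 14 = 104398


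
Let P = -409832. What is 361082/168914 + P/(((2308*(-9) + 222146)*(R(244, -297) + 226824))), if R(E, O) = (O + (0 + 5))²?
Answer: 1418289862275021/663477394685098 ≈ 2.1377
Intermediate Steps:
R(E, O) = (5 + O)² (R(E, O) = (O + 5)² = (5 + O)²)
361082/168914 + P/(((2308*(-9) + 222146)*(R(244, -297) + 226824))) = 361082/168914 - 409832*1/(((5 - 297)² + 226824)*(2308*(-9) + 222146)) = 361082*(1/168914) - 409832*1/((-20772 + 222146)*((-292)² + 226824)) = 180541/84457 - 409832*1/(201374*(85264 + 226824)) = 180541/84457 - 409832/(201374*312088) = 180541/84457 - 409832/62846408912 = 180541/84457 - 409832*1/62846408912 = 180541/84457 - 51229/7855801114 = 1418289862275021/663477394685098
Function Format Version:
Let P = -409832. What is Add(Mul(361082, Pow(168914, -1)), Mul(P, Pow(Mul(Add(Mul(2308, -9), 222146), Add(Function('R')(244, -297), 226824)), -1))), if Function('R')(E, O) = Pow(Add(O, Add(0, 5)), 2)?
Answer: Rational(1418289862275021, 663477394685098) ≈ 2.1377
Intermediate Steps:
Function('R')(E, O) = Pow(Add(5, O), 2) (Function('R')(E, O) = Pow(Add(O, 5), 2) = Pow(Add(5, O), 2))
Add(Mul(361082, Pow(168914, -1)), Mul(P, Pow(Mul(Add(Mul(2308, -9), 222146), Add(Function('R')(244, -297), 226824)), -1))) = Add(Mul(361082, Pow(168914, -1)), Mul(-409832, Pow(Mul(Add(Mul(2308, -9), 222146), Add(Pow(Add(5, -297), 2), 226824)), -1))) = Add(Mul(361082, Rational(1, 168914)), Mul(-409832, Pow(Mul(Add(-20772, 222146), Add(Pow(-292, 2), 226824)), -1))) = Add(Rational(180541, 84457), Mul(-409832, Pow(Mul(201374, Add(85264, 226824)), -1))) = Add(Rational(180541, 84457), Mul(-409832, Pow(Mul(201374, 312088), -1))) = Add(Rational(180541, 84457), Mul(-409832, Pow(62846408912, -1))) = Add(Rational(180541, 84457), Mul(-409832, Rational(1, 62846408912))) = Add(Rational(180541, 84457), Rational(-51229, 7855801114)) = Rational(1418289862275021, 663477394685098)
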